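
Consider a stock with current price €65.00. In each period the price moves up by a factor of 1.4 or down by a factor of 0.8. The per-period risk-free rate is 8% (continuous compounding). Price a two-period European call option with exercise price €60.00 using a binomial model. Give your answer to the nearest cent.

Risk-neutral probability p = (e^0.08 − 0.8)/(1.4 − 0.8) = 0.2833/0.6000 = 0.4721
Terminal stock prices: S_uu = 127.4, S_ud = 72.8, S_dd = 41.6
Terminal payoffs (S − K): max(67.4, 0) = 67.4, max(12.8, 0) = 12.8, max(-18.4, 0) = 0
Node u (S = 91): V_u = e^(−0.08)·[0.4721·67.4000 + 0.5279·12.8000] = 35.6130
Node d (S = 52): V_d = e^(−0.08)·[0.4721·12.8000 + 0.5279·0.0000] = 5.5788
Node 0 (S = 65): V_0 = e^(−0.08)·[0.4721·35.6130 + 0.5279·5.5788] = 18.2401

€18.24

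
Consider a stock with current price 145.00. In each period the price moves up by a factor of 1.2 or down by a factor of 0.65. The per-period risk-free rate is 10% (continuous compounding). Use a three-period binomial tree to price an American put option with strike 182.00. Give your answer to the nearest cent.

Risk-neutral probability p = (e^0.1 − 0.65)/(1.2 − 0.65) = 0.4552/0.5500 = 0.8276
Terminal stock prices: S_uuu = 250.6, S_uud = 135.7, S_udd = 73.52, S_ddd = 39.82
Terminal payoffs (K − S): max(-68.56, 0) = 0, max(46.28, 0) = 46.28, max(108.5, 0) = 108.5, max(142.2, 0) = 142.2
Node uu (S = 208.8): continuation = e^(−0.1)·[0.8276·0.0000 + 0.1724·46.2800] = 7.2201; exercise value = 0.0000 ≤ continuation, so V_uu = 7.2201
Node ud (S = 113.1): continuation = e^(−0.1)·[0.8276·46.2800 + 0.1724·108.4850] = 51.5804; exercise value = 68.9000 > continuation, so V_ud = 68.9000 (exercise)
Node dd (S = 61.26): continuation = e^(−0.1)·[0.8276·108.4850 + 0.1724·142.1794] = 103.4179; exercise value = 120.7375 > continuation, so V_dd = 120.7375 (exercise)
Node u (S = 174): continuation = e^(−0.1)·[0.8276·7.2201 + 0.1724·68.9000] = 16.1556; exercise value = 8.0000 ≤ continuation, so V_u = 16.1556
Node d (S = 94.25): continuation = e^(−0.1)·[0.8276·68.9000 + 0.1724·120.7375] = 70.4304; exercise value = 87.7500 > continuation, so V_d = 87.7500 (exercise)
Node 0 (S = 145): continuation = e^(−0.1)·[0.8276·16.1556 + 0.1724·87.7500] = 25.7876; exercise value = 37.0000 > continuation, so V_0 = 37.0000 (exercise)

37.00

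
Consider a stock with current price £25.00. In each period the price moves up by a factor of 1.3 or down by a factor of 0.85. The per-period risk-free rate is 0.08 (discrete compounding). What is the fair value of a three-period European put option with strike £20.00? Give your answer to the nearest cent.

£0.43

Risk-neutral probability p = (1 + 0.08 − 0.85)/(1.3 − 0.85) = 0.2300/0.4500 = 0.5111
Terminal stock prices: S_uuu = 54.93, S_uud = 35.91, S_udd = 23.48, S_ddd = 15.35
Terminal payoffs (K − S): max(-34.93, 0) = 0, max(-15.91, 0) = 0, max(-3.481, 0) = 0, max(4.647, 0) = 4.647
Node uu (S = 42.25): V_uu = 1/1.08·[0.5111·0.0000 + 0.4889·0.0000] = 0.0000
Node ud (S = 27.62): V_ud = 1/1.08·[0.5111·0.0000 + 0.4889·0.0000] = 0.0000
Node dd (S = 18.06): V_dd = 1/1.08·[0.5111·0.0000 + 0.4889·4.6469] = 2.1035
Node u (S = 32.5): V_u = 1/1.08·[0.5111·0.0000 + 0.4889·0.0000] = 0.0000
Node d (S = 21.25): V_d = 1/1.08·[0.5111·0.0000 + 0.4889·2.1035] = 0.9522
Node 0 (S = 25): V_0 = 1/1.08·[0.5111·0.0000 + 0.4889·0.9522] = 0.4310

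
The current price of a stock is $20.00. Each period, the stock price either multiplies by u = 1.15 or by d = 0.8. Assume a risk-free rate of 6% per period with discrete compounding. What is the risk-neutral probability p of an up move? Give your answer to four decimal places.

Risk-neutral probability p = (1 + 0.06 − 0.8)/(1.15 − 0.8) = 0.2600/0.3500 = 0.7429

p = 0.7429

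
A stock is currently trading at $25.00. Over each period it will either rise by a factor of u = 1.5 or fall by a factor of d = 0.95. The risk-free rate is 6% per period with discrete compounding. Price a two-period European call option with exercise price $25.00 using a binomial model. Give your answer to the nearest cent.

Risk-neutral probability p = (1 + 0.06 − 0.95)/(1.5 − 0.95) = 0.1100/0.5500 = 0.2000
Terminal stock prices: S_uu = 56.25, S_ud = 35.62, S_dd = 22.56
Terminal payoffs (S − K): max(31.25, 0) = 31.25, max(10.62, 0) = 10.62, max(-2.438, 0) = 0
Node u (S = 37.5): V_u = 1/1.06·[0.2000·31.2500 + 0.8000·10.6250] = 13.9151
Node d (S = 23.75): V_d = 1/1.06·[0.2000·10.6250 + 0.8000·0.0000] = 2.0047
Node 0 (S = 25): V_0 = 1/1.06·[0.2000·13.9151 + 0.8000·2.0047] = 4.1385

$4.14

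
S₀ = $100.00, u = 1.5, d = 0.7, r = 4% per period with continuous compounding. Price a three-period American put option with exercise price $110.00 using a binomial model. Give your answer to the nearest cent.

$27.64

Risk-neutral probability p = (e^0.04 − 0.7)/(1.5 − 0.7) = 0.3408/0.8000 = 0.4260
Terminal stock prices: S_uuu = 337.5, S_uud = 157.5, S_udd = 73.5, S_ddd = 34.3
Terminal payoffs (K − S): max(-227.5, 0) = 0, max(-47.5, 0) = 0, max(36.5, 0) = 36.5, max(75.7, 0) = 75.7
Node uu (S = 225): continuation = e^(−0.04)·[0.4260·0.0000 + 0.5740·0.0000] = 0.0000; exercise value = 0.0000 ≤ continuation, so V_uu = 0.0000
Node ud (S = 105): continuation = e^(−0.04)·[0.4260·0.0000 + 0.5740·36.5000] = 20.1290; exercise value = 5.0000 ≤ continuation, so V_ud = 20.1290
Node dd (S = 49): continuation = e^(−0.04)·[0.4260·36.5000 + 0.5740·75.7000] = 56.6868; exercise value = 61.0000 > continuation, so V_dd = 61.0000 (exercise)
Node u (S = 150): continuation = e^(−0.04)·[0.4260·0.0000 + 0.5740·20.1290] = 11.1008; exercise value = 0.0000 ≤ continuation, so V_u = 11.1008
Node d (S = 70): continuation = e^(−0.04)·[0.4260·20.1290 + 0.5740·61.0000] = 41.8793; exercise value = 40.0000 ≤ continuation, so V_d = 41.8793
Node 0 (S = 100): continuation = e^(−0.04)·[0.4260·11.1008 + 0.5740·41.8793] = 27.6392; exercise value = 10.0000 ≤ continuation, so V_0 = 27.6392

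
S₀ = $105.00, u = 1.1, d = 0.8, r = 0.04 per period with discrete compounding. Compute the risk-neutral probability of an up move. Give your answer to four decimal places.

p = 0.8000

Risk-neutral probability p = (1 + 0.04 − 0.8)/(1.1 − 0.8) = 0.2400/0.3000 = 0.8000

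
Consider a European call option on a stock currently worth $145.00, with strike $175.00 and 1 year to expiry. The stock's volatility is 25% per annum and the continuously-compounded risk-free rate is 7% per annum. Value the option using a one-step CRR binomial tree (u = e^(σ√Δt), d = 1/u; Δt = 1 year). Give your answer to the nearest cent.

$6.06

CRR parameters: u = e^(σ√Δt) = e^(0.25·√1) = 1.2840, d = 1/u = 0.7788
Per-period rate: rΔt = 0.07·1 = 0.07, so R = e^0.07 = 1.0725
Risk-neutral probability p = (e^0.07 − 0.7788)/(1.2840 − 0.7788) = 0.2937/0.5052 = 0.5813
Terminal stock prices: S_u = 186.2, S_d = 112.9
Terminal payoffs (S − K): max(11.18, 0) = 11.18, max(-62.07, 0) = 0
Node 0 (S = 145): V_0 = e^(−0.07)·[0.5813·11.1837 + 0.4187·0.0000] = 6.0620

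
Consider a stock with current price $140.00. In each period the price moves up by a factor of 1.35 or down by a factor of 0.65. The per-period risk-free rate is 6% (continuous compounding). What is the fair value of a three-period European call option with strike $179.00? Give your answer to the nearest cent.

Risk-neutral probability p = (e^0.06 − 0.65)/(1.35 − 0.65) = 0.4118/0.7000 = 0.5883
Terminal stock prices: S_uuu = 344.5, S_uud = 165.8, S_udd = 79.85, S_ddd = 38.45
Terminal payoffs (S − K): max(165.5, 0) = 165.5, max(-13.15, 0) = 0, max(-99.15, 0) = 0, max(-140.6, 0) = 0
Node uu (S = 255.2): V_uu = e^(−0.06)·[0.5883·165.4525 + 0.4117·0.0000] = 91.6732
Node ud (S = 122.9): V_ud = e^(−0.06)·[0.5883·0.0000 + 0.4117·0.0000] = 0.0000
Node dd (S = 59.15): V_dd = e^(−0.06)·[0.5883·0.0000 + 0.4117·0.0000] = 0.0000
Node u (S = 189): V_u = e^(−0.06)·[0.5883·91.6732 + 0.4117·0.0000] = 50.7939
Node d (S = 91): V_d = e^(−0.06)·[0.5883·0.0000 + 0.4117·0.0000] = 0.0000
Node 0 (S = 140): V_0 = e^(−0.06)·[0.5883·50.7939 + 0.4117·0.0000] = 28.1437

$28.14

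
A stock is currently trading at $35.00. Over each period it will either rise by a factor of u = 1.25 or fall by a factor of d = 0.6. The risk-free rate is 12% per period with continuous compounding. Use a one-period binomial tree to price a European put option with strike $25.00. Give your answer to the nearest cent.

$0.67

Risk-neutral probability p = (e^0.12 − 0.6)/(1.25 − 0.6) = 0.5275/0.6500 = 0.8115
Terminal stock prices: S_u = 43.75, S_d = 21
Terminal payoffs (K − S): max(-18.75, 0) = 0, max(4, 0) = 4
Node 0 (S = 35): V_0 = e^(−0.12)·[0.8115·0.0000 + 0.1885·4.0000] = 0.6686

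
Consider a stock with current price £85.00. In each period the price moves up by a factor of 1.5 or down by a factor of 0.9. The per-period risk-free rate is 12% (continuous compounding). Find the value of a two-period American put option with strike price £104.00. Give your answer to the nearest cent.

Risk-neutral probability p = (e^0.12 − 0.9)/(1.5 − 0.9) = 0.2275/0.6000 = 0.3792
Terminal stock prices: S_uu = 191.2, S_ud = 114.8, S_dd = 68.85
Terminal payoffs (K − S): max(-87.25, 0) = 0, max(-10.75, 0) = 0, max(35.15, 0) = 35.15
Node u (S = 127.5): continuation = e^(−0.12)·[0.3792·0.0000 + 0.6208·0.0000] = 0.0000; exercise value = 0.0000 ≤ continuation, so V_u = 0.0000
Node d (S = 76.5): continuation = e^(−0.12)·[0.3792·0.0000 + 0.6208·35.1500] = 19.3548; exercise value = 27.5000 > continuation, so V_d = 27.5000 (exercise)
Node 0 (S = 85): continuation = e^(−0.12)·[0.3792·0.0000 + 0.6208·27.5000] = 15.1424; exercise value = 19.0000 > continuation, so V_0 = 19.0000 (exercise)

£19.00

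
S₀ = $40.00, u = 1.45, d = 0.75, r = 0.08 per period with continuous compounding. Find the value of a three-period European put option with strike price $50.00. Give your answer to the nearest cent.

Risk-neutral probability p = (e^0.08 − 0.75)/(1.45 − 0.75) = 0.3333/0.7000 = 0.4761
Terminal stock prices: S_uuu = 121.9, S_uud = 63.07, S_udd = 32.62, S_ddd = 16.88
Terminal payoffs (K − S): max(-71.94, 0) = 0, max(-13.07, 0) = 0, max(17.38, 0) = 17.38, max(33.12, 0) = 33.12
Node uu (S = 84.1): V_uu = e^(−0.08)·[0.4761·0.0000 + 0.5239·0.0000] = 0.0000
Node ud (S = 43.5): V_ud = e^(−0.08)·[0.4761·0.0000 + 0.5239·17.3750] = 8.4025
Node dd (S = 22.5): V_dd = e^(−0.08)·[0.4761·17.3750 + 0.5239·33.1250] = 23.6558
Node u (S = 58): V_u = e^(−0.08)·[0.4761·0.0000 + 0.5239·8.4025] = 4.0634
Node d (S = 30): V_d = e^(−0.08)·[0.4761·8.4025 + 0.5239·23.6558] = 15.1330
Node 0 (S = 40): V_0 = e^(−0.08)·[0.4761·4.0634 + 0.5239·15.1330] = 9.1042

$9.10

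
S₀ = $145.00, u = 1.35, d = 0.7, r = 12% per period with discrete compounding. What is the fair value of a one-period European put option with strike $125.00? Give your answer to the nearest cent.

Risk-neutral probability p = (1 + 0.12 − 0.7)/(1.35 − 0.7) = 0.4200/0.6500 = 0.6462
Terminal stock prices: S_u = 195.8, S_d = 101.5
Terminal payoffs (K − S): max(-70.75, 0) = 0, max(23.5, 0) = 23.5
Node 0 (S = 145): V_0 = 1/1.12·[0.6462·0.0000 + 0.3538·23.5000] = 7.4245

$7.42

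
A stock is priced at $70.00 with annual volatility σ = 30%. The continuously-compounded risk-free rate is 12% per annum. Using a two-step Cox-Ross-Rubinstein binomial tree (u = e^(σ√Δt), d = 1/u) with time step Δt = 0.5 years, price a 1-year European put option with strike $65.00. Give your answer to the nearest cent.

CRR parameters: u = e^(σ√Δt) = e^(0.3·√0.5) = 1.2363, d = 1/u = 0.8089
Per-period rate: rΔt = 0.12·0.5 = 0.06, so R = e^0.06 = 1.0618
Risk-neutral probability p = (e^0.06 − 0.8089)/(1.2363 − 0.8089) = 0.2530/0.4275 = 0.5918
Terminal stock prices: S_uu = 107, S_ud = 70, S_dd = 45.8
Terminal payoffs (K − S): max(-41.99, 0) = 0, max(-5, 0) = 0, max(19.2, 0) = 19.2
Node u (S = 86.54): V_u = e^(−0.06)·[0.5918·0.0000 + 0.4082·0.0000] = 0.0000
Node d (S = 56.62): V_d = e^(−0.06)·[0.5918·0.0000 + 0.4082·19.2024] = 7.3815
Node 0 (S = 70): V_0 = e^(−0.06)·[0.5918·0.0000 + 0.4082·7.3815] = 2.8374

$2.84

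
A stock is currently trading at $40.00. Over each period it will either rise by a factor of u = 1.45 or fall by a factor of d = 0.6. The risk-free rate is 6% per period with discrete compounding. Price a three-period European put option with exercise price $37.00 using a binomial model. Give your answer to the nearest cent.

$6.93

Risk-neutral probability p = (1 + 0.06 − 0.6)/(1.45 − 0.6) = 0.4600/0.8500 = 0.5412
Terminal stock prices: S_uuu = 121.9, S_uud = 50.46, S_udd = 20.88, S_ddd = 8.64
Terminal payoffs (K − S): max(-84.94, 0) = 0, max(-13.46, 0) = 0, max(16.12, 0) = 16.12, max(28.36, 0) = 28.36
Node uu (S = 84.1): V_uu = 1/1.06·[0.5412·0.0000 + 0.4588·0.0000] = 0.0000
Node ud (S = 34.8): V_ud = 1/1.06·[0.5412·0.0000 + 0.4588·16.1200] = 6.9776
Node dd (S = 14.4): V_dd = 1/1.06·[0.5412·16.1200 + 0.4588·28.3600] = 20.5057
Node u (S = 58): V_u = 1/1.06·[0.5412·0.0000 + 0.4588·6.9776] = 3.0203
Node d (S = 24): V_d = 1/1.06·[0.5412·6.9776 + 0.4588·20.5057] = 12.4383
Node 0 (S = 40): V_0 = 1/1.06·[0.5412·3.0203 + 0.4588·12.4383] = 6.9259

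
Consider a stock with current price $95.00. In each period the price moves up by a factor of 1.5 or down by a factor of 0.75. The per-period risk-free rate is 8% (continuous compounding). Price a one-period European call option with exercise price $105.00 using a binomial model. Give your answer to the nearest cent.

$15.38

Risk-neutral probability p = (e^0.08 − 0.75)/(1.5 − 0.75) = 0.3333/0.7500 = 0.4444
Terminal stock prices: S_u = 142.5, S_d = 71.25
Terminal payoffs (S − K): max(37.5, 0) = 37.5, max(-33.75, 0) = 0
Node 0 (S = 95): V_0 = e^(−0.08)·[0.4444·37.5000 + 0.5556·0.0000] = 15.3831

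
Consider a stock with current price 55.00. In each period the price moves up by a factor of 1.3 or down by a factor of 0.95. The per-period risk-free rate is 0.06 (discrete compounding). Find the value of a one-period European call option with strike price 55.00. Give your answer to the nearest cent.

4.89

Risk-neutral probability p = (1 + 0.06 − 0.95)/(1.3 − 0.95) = 0.1100/0.3500 = 0.3143
Terminal stock prices: S_u = 71.5, S_d = 52.25
Terminal payoffs (S − K): max(16.5, 0) = 16.5, max(-2.75, 0) = 0
Node 0 (S = 55): V_0 = 1/1.06·[0.3143·16.5000 + 0.6857·0.0000] = 4.8922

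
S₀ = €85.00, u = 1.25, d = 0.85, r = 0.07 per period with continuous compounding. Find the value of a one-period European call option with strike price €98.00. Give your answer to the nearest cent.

€4.28

Risk-neutral probability p = (e^0.07 − 0.85)/(1.25 − 0.85) = 0.2225/0.4000 = 0.5563
Terminal stock prices: S_u = 106.2, S_d = 72.25
Terminal payoffs (S − K): max(8.25, 0) = 8.25, max(-25.75, 0) = 0
Node 0 (S = 85): V_0 = e^(−0.07)·[0.5563·8.2500 + 0.4437·0.0000] = 4.2790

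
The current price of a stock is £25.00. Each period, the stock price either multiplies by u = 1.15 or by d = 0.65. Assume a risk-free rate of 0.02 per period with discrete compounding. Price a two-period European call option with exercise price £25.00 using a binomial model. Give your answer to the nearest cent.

Risk-neutral probability p = (1 + 0.02 − 0.65)/(1.15 − 0.65) = 0.3700/0.5000 = 0.7400
Terminal stock prices: S_uu = 33.06, S_ud = 18.69, S_dd = 10.56
Terminal payoffs (S − K): max(8.062, 0) = 8.062, max(-6.312, 0) = 0, max(-14.44, 0) = 0
Node u (S = 28.75): V_u = 1/1.02·[0.7400·8.0625 + 0.2600·0.0000] = 5.8493
Node d (S = 16.25): V_d = 1/1.02·[0.7400·0.0000 + 0.2600·0.0000] = 0.0000
Node 0 (S = 25): V_0 = 1/1.02·[0.7400·5.8493 + 0.2600·0.0000] = 4.2436

£4.24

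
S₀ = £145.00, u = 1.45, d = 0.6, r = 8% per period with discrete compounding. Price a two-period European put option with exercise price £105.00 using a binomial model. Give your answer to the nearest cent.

£8.58

Risk-neutral probability p = (1 + 0.08 − 0.6)/(1.45 − 0.6) = 0.4800/0.8500 = 0.5647
Terminal stock prices: S_uu = 304.9, S_ud = 126.1, S_dd = 52.2
Terminal payoffs (K − S): max(-199.9, 0) = 0, max(-21.15, 0) = 0, max(52.8, 0) = 52.8
Node u (S = 210.2): V_u = 1/1.08·[0.5647·0.0000 + 0.4353·0.0000] = 0.0000
Node d (S = 87): V_d = 1/1.08·[0.5647·0.0000 + 0.4353·52.8000] = 21.2810
Node 0 (S = 145): V_0 = 1/1.08·[0.5647·0.0000 + 0.4353·21.2810] = 8.5773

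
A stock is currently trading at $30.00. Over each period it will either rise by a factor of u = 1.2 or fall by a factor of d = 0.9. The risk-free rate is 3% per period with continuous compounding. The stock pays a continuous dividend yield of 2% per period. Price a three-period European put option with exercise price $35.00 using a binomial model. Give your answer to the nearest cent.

$5.40

Per-period risk-free factor R = e^0.03 = 1.0305; dividend-adjusted growth = e^(0.03−0.02) = 1.0101.
Risk-neutral probability p = (1.0101 − 0.9)/(1.2 − 0.9) = 0.1101/0.3000 = 0.3668
Terminal stock prices: S_uuu = 51.84, S_uud = 38.88, S_udd = 29.16, S_ddd = 21.87
Terminal payoffs (K − S): max(-16.84, 0) = 0, max(-3.88, 0) = 0, max(5.84, 0) = 5.84, max(13.13, 0) = 13.13
Node uu (S = 43.2): V_uu = e^(−0.03)·[0.3668·0.0000 + 0.6332·0.0000] = 0.0000
Node ud (S = 32.4): V_ud = e^(−0.03)·[0.3668·0.0000 + 0.6332·5.8400] = 3.5884
Node dd (S = 24.3): V_dd = e^(−0.03)·[0.3668·5.8400 + 0.6332·13.1300] = 10.1468
Node u (S = 36): V_u = e^(−0.03)·[0.3668·0.0000 + 0.6332·3.5884] = 2.2049
Node d (S = 27): V_d = e^(−0.03)·[0.3668·3.5884 + 0.6332·10.1468] = 7.5122
Node 0 (S = 30): V_0 = e^(−0.03)·[0.3668·2.2049 + 0.6332·7.5122] = 5.4008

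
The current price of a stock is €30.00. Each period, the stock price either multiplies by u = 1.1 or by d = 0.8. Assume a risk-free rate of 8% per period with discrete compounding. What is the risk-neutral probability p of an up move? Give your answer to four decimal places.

p = 0.9333

Risk-neutral probability p = (1 + 0.08 − 0.8)/(1.1 − 0.8) = 0.2800/0.3000 = 0.9333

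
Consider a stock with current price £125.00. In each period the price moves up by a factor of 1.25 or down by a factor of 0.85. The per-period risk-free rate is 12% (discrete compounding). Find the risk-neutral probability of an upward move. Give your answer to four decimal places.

p = 0.6750

Risk-neutral probability p = (1 + 0.12 − 0.85)/(1.25 − 0.85) = 0.2700/0.4000 = 0.6750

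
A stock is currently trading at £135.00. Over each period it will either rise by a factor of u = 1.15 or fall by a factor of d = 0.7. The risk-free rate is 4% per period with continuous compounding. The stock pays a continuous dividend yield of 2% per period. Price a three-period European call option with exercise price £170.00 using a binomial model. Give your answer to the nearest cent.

Per-period risk-free factor R = e^0.04 = 1.0408; dividend-adjusted growth = e^(0.04−0.02) = 1.0202.
Risk-neutral probability p = (1.0202 − 0.7)/(1.15 − 0.7) = 0.3202/0.4500 = 0.7116
Terminal stock prices: S_uuu = 205.3, S_uud = 125, S_udd = 76.07, S_ddd = 46.3
Terminal payoffs (S − K): max(35.32, 0) = 35.32, max(-45.02, 0) = 0, max(-93.93, 0) = 0, max(-123.7, 0) = 0
Node uu (S = 178.5): V_uu = e^(−0.04)·[0.7116·35.3181 + 0.2884·0.0000] = 24.1455
Node ud (S = 108.7): V_ud = e^(−0.04)·[0.7116·0.0000 + 0.2884·0.0000] = 0.0000
Node dd (S = 66.15): V_dd = e^(−0.04)·[0.7116·0.0000 + 0.2884·0.0000] = 0.0000
Node u (S = 155.2): V_u = e^(−0.04)·[0.7116·24.1455 + 0.2884·0.0000] = 16.5073
Node d (S = 94.5): V_d = e^(−0.04)·[0.7116·0.0000 + 0.2884·0.0000] = 0.0000
Node 0 (S = 135): V_0 = e^(−0.04)·[0.7116·16.5073 + 0.2884·0.0000] = 11.2853

£11.29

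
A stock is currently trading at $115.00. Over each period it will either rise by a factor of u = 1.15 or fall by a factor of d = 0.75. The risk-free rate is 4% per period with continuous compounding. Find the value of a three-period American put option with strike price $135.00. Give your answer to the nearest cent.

$22.03

Risk-neutral probability p = (e^0.04 − 0.75)/(1.15 − 0.75) = 0.2908/0.4000 = 0.7270
Terminal stock prices: S_uuu = 174.9, S_uud = 114.1, S_udd = 74.39, S_ddd = 48.52
Terminal payoffs (K − S): max(-39.9, 0) = 0, max(20.93, 0) = 20.93, max(60.61, 0) = 60.61, max(86.48, 0) = 86.48
Node uu (S = 152.1): continuation = e^(−0.04)·[0.7270·0.0000 + 0.2730·20.9344] = 5.4905; exercise value = 0.0000 ≤ continuation, so V_uu = 5.4905
Node ud (S = 99.19): continuation = e^(−0.04)·[0.7270·20.9344 + 0.2730·60.6094] = 30.5191; exercise value = 35.8125 > continuation, so V_ud = 35.8125 (exercise)
Node dd (S = 64.69): continuation = e^(−0.04)·[0.7270·60.6094 + 0.2730·86.4844] = 65.0191; exercise value = 70.3125 > continuation, so V_dd = 70.3125 (exercise)
Node u (S = 132.2): continuation = e^(−0.04)·[0.7270·5.4905 + 0.2730·35.8125] = 13.2277; exercise value = 2.7500 ≤ continuation, so V_u = 13.2277
Node d (S = 86.25): continuation = e^(−0.04)·[0.7270·35.8125 + 0.2730·70.3125] = 43.4566; exercise value = 48.7500 > continuation, so V_d = 48.7500 (exercise)
Node 0 (S = 115): continuation = e^(−0.04)·[0.7270·13.2277 + 0.2730·48.7500] = 22.0255; exercise value = 20.0000 ≤ continuation, so V_0 = 22.0255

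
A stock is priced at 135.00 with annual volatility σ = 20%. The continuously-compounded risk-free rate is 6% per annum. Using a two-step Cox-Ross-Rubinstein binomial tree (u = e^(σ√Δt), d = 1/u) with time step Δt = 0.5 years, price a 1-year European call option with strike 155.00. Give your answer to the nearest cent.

7.44

CRR parameters: u = e^(σ√Δt) = e^(0.2·√0.5) = 1.1519, d = 1/u = 0.8681
Per-period rate: rΔt = 0.06·0.5 = 0.03, so R = e^0.03 = 1.0305
Risk-neutral probability p = (e^0.03 − 0.8681)/(1.1519 − 0.8681) = 0.1623/0.2838 = 0.5720
Terminal stock prices: S_uu = 179.1, S_ud = 135, S_dd = 101.7
Terminal payoffs (S − K): max(24.13, 0) = 24.13, max(-20, 0) = 0, max(-53.26, 0) = 0
Node u (S = 155.5): V_u = e^(−0.03)·[0.5720·24.1310 + 0.4280·0.0000] = 13.3954
Node d (S = 117.2): V_d = e^(−0.03)·[0.5720·0.0000 + 0.4280·0.0000] = 0.0000
Node 0 (S = 135): V_0 = e^(−0.03)·[0.5720·13.3954 + 0.4280·0.0000] = 7.4360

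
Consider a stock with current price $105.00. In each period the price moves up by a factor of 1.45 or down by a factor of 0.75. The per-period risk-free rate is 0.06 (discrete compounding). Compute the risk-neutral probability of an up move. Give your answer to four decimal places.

Risk-neutral probability p = (1 + 0.06 − 0.75)/(1.45 − 0.75) = 0.3100/0.7000 = 0.4429

p = 0.4429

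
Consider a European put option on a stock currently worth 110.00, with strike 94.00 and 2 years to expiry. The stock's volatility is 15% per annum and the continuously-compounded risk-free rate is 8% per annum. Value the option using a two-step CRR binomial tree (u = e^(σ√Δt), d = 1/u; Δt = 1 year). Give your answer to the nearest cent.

0.73

CRR parameters: u = e^(σ√Δt) = e^(0.15·√1) = 1.1618, d = 1/u = 0.8607
Per-period rate: rΔt = 0.08·1 = 0.08, so R = e^0.08 = 1.0833
Risk-neutral probability p = (e^0.08 − 0.8607)/(1.1618 − 0.8607) = 0.2226/0.3011 = 0.7392
Terminal stock prices: S_uu = 148.5, S_ud = 110, S_dd = 81.49
Terminal payoffs (K − S): max(-54.48, 0) = 0, max(-16, 0) = 0, max(12.51, 0) = 12.51
Node u (S = 127.8): V_u = e^(−0.08)·[0.7392·0.0000 + 0.2608·0.0000] = 0.0000
Node d (S = 94.68): V_d = e^(−0.08)·[0.7392·0.0000 + 0.2608·12.5100] = 3.0123
Node 0 (S = 110): V_0 = e^(−0.08)·[0.7392·0.0000 + 0.2608·3.0123] = 0.7253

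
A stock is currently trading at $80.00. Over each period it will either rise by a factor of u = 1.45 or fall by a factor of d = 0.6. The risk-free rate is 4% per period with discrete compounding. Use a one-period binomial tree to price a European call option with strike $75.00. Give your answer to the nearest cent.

$20.41

Risk-neutral probability p = (1 + 0.04 − 0.6)/(1.45 − 0.6) = 0.4400/0.8500 = 0.5176
Terminal stock prices: S_u = 116, S_d = 48
Terminal payoffs (S − K): max(41, 0) = 41, max(-27, 0) = 0
Node 0 (S = 80): V_0 = 1/1.04·[0.5176·41.0000 + 0.4824·0.0000] = 20.4072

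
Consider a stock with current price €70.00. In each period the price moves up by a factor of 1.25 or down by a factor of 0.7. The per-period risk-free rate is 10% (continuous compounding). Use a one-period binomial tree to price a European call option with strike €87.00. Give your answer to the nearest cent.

€0.33

Risk-neutral probability p = (e^0.1 − 0.7)/(1.25 − 0.7) = 0.4052/0.5500 = 0.7367
Terminal stock prices: S_u = 87.5, S_d = 49
Terminal payoffs (S − K): max(0.5, 0) = 0.5, max(-38, 0) = 0
Node 0 (S = 70): V_0 = e^(−0.1)·[0.7367·0.5000 + 0.2633·0.0000] = 0.3333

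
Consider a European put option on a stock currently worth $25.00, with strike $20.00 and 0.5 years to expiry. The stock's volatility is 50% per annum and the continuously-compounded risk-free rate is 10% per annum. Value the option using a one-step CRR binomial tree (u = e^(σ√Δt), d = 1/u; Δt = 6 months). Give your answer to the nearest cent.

$1.20

CRR parameters: u = e^(σ√Δt) = e^(0.5·√0.5) = 1.4241, d = 1/u = 0.7022
Per-period rate: rΔt = 0.1·0.5 = 0.05, so R = e^0.05 = 1.0513
Risk-neutral probability p = (e^0.05 − 0.7022)/(1.4241 − 0.7022) = 0.3491/0.7219 = 0.4835
Terminal stock prices: S_u = 35.6, S_d = 17.55
Terminal payoffs (K − S): max(-15.6, 0) = 0, max(2.445, 0) = 2.445
Node 0 (S = 25): V_0 = e^(−0.05)·[0.4835·0.0000 + 0.5165·2.4453] = 1.2013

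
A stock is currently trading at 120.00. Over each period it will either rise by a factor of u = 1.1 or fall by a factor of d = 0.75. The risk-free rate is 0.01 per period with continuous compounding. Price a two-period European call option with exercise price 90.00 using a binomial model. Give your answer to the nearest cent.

Risk-neutral probability p = (e^0.01 − 0.75)/(1.1 − 0.75) = 0.2601/0.3500 = 0.7430
Terminal stock prices: S_uu = 145.2, S_ud = 99, S_dd = 67.5
Terminal payoffs (S − K): max(55.2, 0) = 55.2, max(9, 0) = 9, max(-22.5, 0) = 0
Node u (S = 132): V_u = e^(−0.01)·[0.7430·55.2000 + 0.2570·9.0000] = 42.8955
Node d (S = 90): V_d = e^(−0.01)·[0.7430·9.0000 + 0.2570·0.0000] = 6.6205
Node 0 (S = 120): V_0 = e^(−0.01)·[0.7430·42.8955 + 0.2570·6.6205] = 33.2388

33.24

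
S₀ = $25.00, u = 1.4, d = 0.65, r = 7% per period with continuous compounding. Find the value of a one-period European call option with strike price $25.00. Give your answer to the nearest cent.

Risk-neutral probability p = (e^0.07 − 0.65)/(1.4 − 0.65) = 0.4225/0.7500 = 0.5633
Terminal stock prices: S_u = 35, S_d = 16.25
Terminal payoffs (S − K): max(10, 0) = 10, max(-8.75, 0) = 0
Node 0 (S = 25): V_0 = e^(−0.07)·[0.5633·10.0000 + 0.4367·0.0000] = 5.2526

$5.25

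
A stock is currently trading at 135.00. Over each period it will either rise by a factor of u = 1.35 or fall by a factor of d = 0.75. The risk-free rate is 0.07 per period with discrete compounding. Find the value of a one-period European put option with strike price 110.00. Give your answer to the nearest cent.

Risk-neutral probability p = (1 + 0.07 − 0.75)/(1.35 − 0.75) = 0.3200/0.6000 = 0.5333
Terminal stock prices: S_u = 182.2, S_d = 101.2
Terminal payoffs (K − S): max(-72.25, 0) = 0, max(8.75, 0) = 8.75
Node 0 (S = 135): V_0 = 1/1.07·[0.5333·0.0000 + 0.4667·8.7500] = 3.8162

3.82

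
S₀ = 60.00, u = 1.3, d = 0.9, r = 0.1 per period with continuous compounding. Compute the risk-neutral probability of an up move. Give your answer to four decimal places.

p = 0.5129

Risk-neutral probability p = (e^0.1 − 0.9)/(1.3 − 0.9) = 0.2052/0.4000 = 0.5129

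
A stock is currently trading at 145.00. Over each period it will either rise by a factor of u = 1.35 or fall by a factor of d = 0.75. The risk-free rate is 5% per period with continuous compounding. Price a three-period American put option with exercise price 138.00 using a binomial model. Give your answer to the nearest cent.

18.63

Risk-neutral probability p = (e^0.05 − 0.75)/(1.35 − 0.75) = 0.3013/0.6000 = 0.5021
Terminal stock prices: S_uuu = 356.8, S_uud = 198.2, S_udd = 110.1, S_ddd = 61.17
Terminal payoffs (K − S): max(-218.8, 0) = 0, max(-60.2, 0) = 0, max(27.89, 0) = 27.89, max(76.83, 0) = 76.83
Node uu (S = 264.3): continuation = e^(−0.05)·[0.5021·0.0000 + 0.4979·0.0000] = 0.0000; exercise value = 0.0000 ≤ continuation, so V_uu = 0.0000
Node ud (S = 146.8): continuation = e^(−0.05)·[0.5021·0.0000 + 0.4979·27.8906] = 13.2090; exercise value = 0.0000 ≤ continuation, so V_ud = 13.2090
Node dd (S = 81.56): continuation = e^(−0.05)·[0.5021·27.8906 + 0.4979·76.8281] = 49.7072; exercise value = 56.4375 > continuation, so V_dd = 56.4375 (exercise)
Node u (S = 195.8): continuation = e^(−0.05)·[0.5021·0.0000 + 0.4979·13.2090] = 6.2558; exercise value = 0.0000 ≤ continuation, so V_u = 6.2558
Node d (S = 108.8): continuation = e^(−0.05)·[0.5021·13.2090 + 0.4979·56.4375] = 33.0378; exercise value = 29.2500 ≤ continuation, so V_d = 33.0378
Node 0 (S = 145): continuation = e^(−0.05)·[0.5021·6.2558 + 0.4979·33.0378] = 18.6346; exercise value = 0.0000 ≤ continuation, so V_0 = 18.6346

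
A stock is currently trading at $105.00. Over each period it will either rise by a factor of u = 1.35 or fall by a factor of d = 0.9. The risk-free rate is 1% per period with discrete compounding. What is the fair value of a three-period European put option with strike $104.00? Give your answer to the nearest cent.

$11.49

Risk-neutral probability p = (1 + 0.01 − 0.9)/(1.35 − 0.9) = 0.1100/0.4500 = 0.2444
Terminal stock prices: S_uuu = 258.3, S_uud = 172.2, S_udd = 114.8, S_ddd = 76.55
Terminal payoffs (K − S): max(-154.3, 0) = 0, max(-68.23, 0) = 0, max(-10.82, 0) = 0, max(27.45, 0) = 27.45
Node uu (S = 191.4): V_uu = 1/1.01·[0.2444·0.0000 + 0.7556·0.0000] = 0.0000
Node ud (S = 127.6): V_ud = 1/1.01·[0.2444·0.0000 + 0.7556·0.0000] = 0.0000
Node dd (S = 85.05): V_dd = 1/1.01·[0.2444·0.0000 + 0.7556·27.4550] = 20.5384
Node u (S = 141.8): V_u = 1/1.01·[0.2444·0.0000 + 0.7556·0.0000] = 0.0000
Node d (S = 94.5): V_d = 1/1.01·[0.2444·0.0000 + 0.7556·20.5384] = 15.3643
Node 0 (S = 105): V_0 = 1/1.01·[0.2444·0.0000 + 0.7556·15.3643] = 11.4936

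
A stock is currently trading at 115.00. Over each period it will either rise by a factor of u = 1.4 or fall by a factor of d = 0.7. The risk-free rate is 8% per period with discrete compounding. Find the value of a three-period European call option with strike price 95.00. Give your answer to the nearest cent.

48.15

Risk-neutral probability p = (1 + 0.08 − 0.7)/(1.4 − 0.7) = 0.3800/0.7000 = 0.5429
Terminal stock prices: S_uuu = 315.6, S_uud = 157.8, S_udd = 78.89, S_ddd = 39.44
Terminal payoffs (S − K): max(220.6, 0) = 220.6, max(62.78, 0) = 62.78, max(-16.11, 0) = 0, max(-55.56, 0) = 0
Node uu (S = 225.4): V_uu = 1/1.08·[0.5429·220.5600 + 0.4571·62.7800] = 137.4370
Node ud (S = 112.7): V_ud = 1/1.08·[0.5429·62.7800 + 0.4571·0.0000] = 31.5561
Node dd (S = 56.35): V_dd = 1/1.08·[0.5429·0.0000 + 0.4571·0.0000] = 0.0000
Node u (S = 161): V_u = 1/1.08·[0.5429·137.4370 + 0.4571·31.5561] = 82.4392
Node d (S = 80.5): V_d = 1/1.08·[0.5429·31.5561 + 0.4571·0.0000] = 15.8615
Node 0 (S = 115): V_0 = 1/1.08·[0.5429·82.4392 + 0.4571·15.8615] = 48.1516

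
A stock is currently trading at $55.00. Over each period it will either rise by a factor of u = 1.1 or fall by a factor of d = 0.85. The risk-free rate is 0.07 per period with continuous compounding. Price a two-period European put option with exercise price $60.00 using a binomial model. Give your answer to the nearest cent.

$1.67

Risk-neutral probability p = (e^0.07 − 0.85)/(1.1 − 0.85) = 0.2225/0.2500 = 0.8900
Terminal stock prices: S_uu = 66.55, S_ud = 51.43, S_dd = 39.74
Terminal payoffs (K − S): max(-6.55, 0) = 0, max(8.575, 0) = 8.575, max(20.26, 0) = 20.26
Node u (S = 60.5): V_u = e^(−0.07)·[0.8900·0.0000 + 0.1100·8.5750] = 0.8792
Node d (S = 46.75): V_d = e^(−0.07)·[0.8900·8.5750 + 0.1100·20.2625] = 9.1936
Node 0 (S = 55): V_0 = e^(−0.07)·[0.8900·0.8792 + 0.1100·9.1936] = 1.6723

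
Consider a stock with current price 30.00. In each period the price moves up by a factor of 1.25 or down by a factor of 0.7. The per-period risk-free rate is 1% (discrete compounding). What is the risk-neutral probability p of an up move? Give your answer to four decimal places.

Risk-neutral probability p = (1 + 0.01 − 0.7)/(1.25 − 0.7) = 0.3100/0.5500 = 0.5636

p = 0.5636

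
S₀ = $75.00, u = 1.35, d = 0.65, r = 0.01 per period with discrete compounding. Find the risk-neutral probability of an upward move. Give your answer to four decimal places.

p = 0.5143

Risk-neutral probability p = (1 + 0.01 − 0.65)/(1.35 − 0.65) = 0.3600/0.7000 = 0.5143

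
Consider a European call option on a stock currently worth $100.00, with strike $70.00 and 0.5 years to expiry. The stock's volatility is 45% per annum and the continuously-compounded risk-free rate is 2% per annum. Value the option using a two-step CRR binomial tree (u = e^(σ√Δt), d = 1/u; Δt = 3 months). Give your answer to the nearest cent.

$32.53

CRR parameters: u = e^(σ√Δt) = e^(0.45·√0.25) = 1.2523, d = 1/u = 0.7985
Per-period rate: rΔt = 0.02·0.25 = 0.005, so R = e^0.005 = 1.0050
Risk-neutral probability p = (e^0.005 − 0.7985)/(1.2523 − 0.7985) = 0.2065/0.4538 = 0.4550
Terminal stock prices: S_uu = 156.8, S_ud = 100, S_dd = 63.76
Terminal payoffs (S − K): max(86.83, 0) = 86.83, max(30, 0) = 30, max(-6.237, 0) = 0
Node u (S = 125.2): V_u = e^(−0.005)·[0.4550·86.8312 + 0.5450·30.0000] = 55.5814
Node d (S = 79.85): V_d = e^(−0.005)·[0.4550·30.0000 + 0.5450·0.0000] = 13.5829
Node 0 (S = 100): V_0 = e^(−0.005)·[0.4550·55.5814 + 0.5450·13.5829] = 32.5305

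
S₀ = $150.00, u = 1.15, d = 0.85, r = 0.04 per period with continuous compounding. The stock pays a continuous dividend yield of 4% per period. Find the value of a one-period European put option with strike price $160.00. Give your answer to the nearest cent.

$15.61

Per-period risk-free factor R = e^0.04 = 1.0408; dividend-adjusted growth = e^(0.04−0.04) = 1.0000.
Risk-neutral probability p = (1.0000 − 0.85)/(1.15 − 0.85) = 0.1500/0.3000 = 0.5000
Terminal stock prices: S_u = 172.5, S_d = 127.5
Terminal payoffs (K − S): max(-12.5, 0) = 0, max(32.5, 0) = 32.5
Node 0 (S = 150): V_0 = e^(−0.04)·[0.5000·0.0000 + 0.5000·32.5000] = 15.6128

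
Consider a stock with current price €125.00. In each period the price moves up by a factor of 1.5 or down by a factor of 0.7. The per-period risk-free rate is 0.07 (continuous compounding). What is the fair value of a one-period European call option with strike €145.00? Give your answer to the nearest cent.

Risk-neutral probability p = (e^0.07 − 0.7)/(1.5 − 0.7) = 0.3725/0.8000 = 0.4656
Terminal stock prices: S_u = 187.5, S_d = 87.5
Terminal payoffs (S − K): max(42.5, 0) = 42.5, max(-57.5, 0) = 0
Node 0 (S = 125): V_0 = e^(−0.07)·[0.4656·42.5000 + 0.5344·0.0000] = 18.4516

€18.45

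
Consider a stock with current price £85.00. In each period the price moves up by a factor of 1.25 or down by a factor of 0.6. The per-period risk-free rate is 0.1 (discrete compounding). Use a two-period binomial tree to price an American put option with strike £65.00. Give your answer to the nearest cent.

Risk-neutral probability p = (1 + 0.1 − 0.6)/(1.25 − 0.6) = 0.5000/0.6500 = 0.7692
Terminal stock prices: S_uu = 132.8, S_ud = 63.75, S_dd = 30.6
Terminal payoffs (K − S): max(-67.81, 0) = 0, max(1.25, 0) = 1.25, max(34.4, 0) = 34.4
Node u (S = 106.2): continuation = 1/1.1·[0.7692·0.0000 + 0.2308·1.2500] = 0.2622; exercise value = 0.0000 ≤ continuation, so V_u = 0.2622
Node d (S = 51): continuation = 1/1.1·[0.7692·1.2500 + 0.2308·34.4000] = 8.0909; exercise value = 14.0000 > continuation, so V_d = 14.0000 (exercise)
Node 0 (S = 85): continuation = 1/1.1·[0.7692·0.2622 + 0.2308·14.0000] = 3.1204; exercise value = 0.0000 ≤ continuation, so V_0 = 3.1204

£3.12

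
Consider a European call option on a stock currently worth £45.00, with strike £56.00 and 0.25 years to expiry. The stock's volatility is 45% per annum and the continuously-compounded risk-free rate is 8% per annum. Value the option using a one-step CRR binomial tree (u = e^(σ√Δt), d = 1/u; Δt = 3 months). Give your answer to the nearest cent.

£0.17

CRR parameters: u = e^(σ√Δt) = e^(0.45·√0.25) = 1.2523, d = 1/u = 0.7985
Per-period rate: rΔt = 0.08·0.25 = 0.02, so R = e^0.02 = 1.0202
Risk-neutral probability p = (e^0.02 − 0.7985)/(1.2523 − 0.7985) = 0.2217/0.4538 = 0.4885
Terminal stock prices: S_u = 56.35, S_d = 35.93
Terminal payoffs (S − K): max(0.3545, 0) = 0.3545, max(-20.07, 0) = 0
Node 0 (S = 45): V_0 = e^(−0.02)·[0.4885·0.3545 + 0.5115·0.0000] = 0.1698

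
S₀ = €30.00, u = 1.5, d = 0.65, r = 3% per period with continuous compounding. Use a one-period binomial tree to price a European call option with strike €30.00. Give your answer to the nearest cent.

Risk-neutral probability p = (e^0.03 − 0.65)/(1.5 − 0.65) = 0.3805/0.8500 = 0.4476
Terminal stock prices: S_u = 45, S_d = 19.5
Terminal payoffs (S − K): max(15, 0) = 15, max(-10.5, 0) = 0
Node 0 (S = 30): V_0 = e^(−0.03)·[0.4476·15.0000 + 0.5524·0.0000] = 6.5155

€6.52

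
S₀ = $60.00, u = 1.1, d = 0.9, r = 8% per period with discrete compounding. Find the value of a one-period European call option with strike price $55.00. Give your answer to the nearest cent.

$9.17

Risk-neutral probability p = (1 + 0.08 − 0.9)/(1.1 − 0.9) = 0.1800/0.2000 = 0.9000
Terminal stock prices: S_u = 66, S_d = 54
Terminal payoffs (S − K): max(11, 0) = 11, max(-1, 0) = 0
Node 0 (S = 60): V_0 = 1/1.08·[0.9000·11.0000 + 0.1000·0.0000] = 9.1667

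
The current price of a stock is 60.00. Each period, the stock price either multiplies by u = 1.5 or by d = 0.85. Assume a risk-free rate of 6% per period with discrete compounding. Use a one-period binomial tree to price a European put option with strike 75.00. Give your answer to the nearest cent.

Risk-neutral probability p = (1 + 0.06 − 0.85)/(1.5 − 0.85) = 0.2100/0.6500 = 0.3231
Terminal stock prices: S_u = 90, S_d = 51
Terminal payoffs (K − S): max(-15, 0) = 0, max(24, 0) = 24
Node 0 (S = 60): V_0 = 1/1.06·[0.3231·0.0000 + 0.6769·24.0000] = 15.3266

15.33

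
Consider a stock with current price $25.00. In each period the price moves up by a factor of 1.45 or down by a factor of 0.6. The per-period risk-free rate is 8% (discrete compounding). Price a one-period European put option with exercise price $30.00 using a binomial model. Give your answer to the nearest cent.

Risk-neutral probability p = (1 + 0.08 − 0.6)/(1.45 − 0.6) = 0.4800/0.8500 = 0.5647
Terminal stock prices: S_u = 36.25, S_d = 15
Terminal payoffs (K − S): max(-6.25, 0) = 0, max(15, 0) = 15
Node 0 (S = 25): V_0 = 1/1.08·[0.5647·0.0000 + 0.4353·15.0000] = 6.0458

$6.05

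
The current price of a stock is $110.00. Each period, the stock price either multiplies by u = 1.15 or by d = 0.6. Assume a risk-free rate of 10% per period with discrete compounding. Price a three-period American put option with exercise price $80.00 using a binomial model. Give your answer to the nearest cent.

Risk-neutral probability p = (1 + 0.1 − 0.6)/(1.15 − 0.6) = 0.5000/0.5500 = 0.9091
Terminal stock prices: S_uuu = 167.3, S_uud = 87.28, S_udd = 45.54, S_ddd = 23.76
Terminal payoffs (K − S): max(-87.3, 0) = 0, max(-7.285, 0) = 0, max(34.46, 0) = 34.46, max(56.24, 0) = 56.24
Node uu (S = 145.5): continuation = 1/1.1·[0.9091·0.0000 + 0.0909·0.0000] = 0.0000; exercise value = 0.0000 ≤ continuation, so V_uu = 0.0000
Node ud (S = 75.9): continuation = 1/1.1·[0.9091·0.0000 + 0.0909·34.4600] = 2.8479; exercise value = 4.1000 > continuation, so V_ud = 4.1000 (exercise)
Node dd (S = 39.6): continuation = 1/1.1·[0.9091·34.4600 + 0.0909·56.2400] = 33.1273; exercise value = 40.4000 > continuation, so V_dd = 40.4000 (exercise)
Node u (S = 126.5): continuation = 1/1.1·[0.9091·0.0000 + 0.0909·4.1000] = 0.3388; exercise value = 0.0000 ≤ continuation, so V_u = 0.3388
Node d (S = 66): continuation = 1/1.1·[0.9091·4.1000 + 0.0909·40.4000] = 6.7273; exercise value = 14.0000 > continuation, so V_d = 14.0000 (exercise)
Node 0 (S = 110): continuation = 1/1.1·[0.9091·0.3388 + 0.0909·14.0000] = 1.4371; exercise value = 0.0000 ≤ continuation, so V_0 = 1.4371

$1.44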